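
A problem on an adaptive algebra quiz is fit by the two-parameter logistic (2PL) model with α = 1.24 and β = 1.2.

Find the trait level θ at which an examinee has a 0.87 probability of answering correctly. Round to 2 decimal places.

P(θ) = 1 / (1 + exp(−α(θ − β)))
logit = ln(0.8700/0.1300) = 1.9010
θ = β + logit/(α) = 1.2 + 1.9010/1.2400 = 2.7330

2.73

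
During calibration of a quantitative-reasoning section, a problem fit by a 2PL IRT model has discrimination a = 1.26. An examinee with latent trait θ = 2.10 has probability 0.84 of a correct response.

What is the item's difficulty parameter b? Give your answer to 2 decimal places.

0.78

P(θ) = 1 / (1 + exp(−a(θ − b)))
logit(0.84) = ln(0.84/0.16) = 1.6582
b = θ − logit/(a) = 2.10 − 1.6582/1.2600 = 0.7839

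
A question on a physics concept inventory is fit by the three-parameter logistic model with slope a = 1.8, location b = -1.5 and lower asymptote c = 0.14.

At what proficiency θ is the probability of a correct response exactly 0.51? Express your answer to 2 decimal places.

P(θ) = c + (1 − c) · 1 / (1 + exp(−a(θ − b)))
Remove guessing floor: (0.51 − 0.14)/(1 − 0.14) = 0.4302
logit = ln(0.4302/0.5698) = -0.2809
θ = b + logit/(a) = -1.5 + (-0.2809)/1.8000 = -1.6561

-1.66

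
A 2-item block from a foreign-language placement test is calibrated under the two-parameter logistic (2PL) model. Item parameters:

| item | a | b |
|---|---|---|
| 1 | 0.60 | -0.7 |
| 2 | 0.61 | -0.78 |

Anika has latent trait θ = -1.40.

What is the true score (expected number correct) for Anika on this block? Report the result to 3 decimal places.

0.803

P(θ) = 1 / (1 + exp(−a(θ − b)))
P_1 = 1/(1+e^{0.4200}) = 0.3965
P_2 = 1/(1+e^{0.3782}) = 0.4066
E[score] = 0.3965 + 0.4066 = 0.8031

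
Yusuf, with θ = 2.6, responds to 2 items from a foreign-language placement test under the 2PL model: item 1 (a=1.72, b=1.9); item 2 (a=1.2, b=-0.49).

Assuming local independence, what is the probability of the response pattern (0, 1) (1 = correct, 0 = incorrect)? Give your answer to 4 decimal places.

0.2252

P(θ) = 1 / (1 + exp(−a(θ − b)))
P_1 = 1/(1+e^{-1.2040}) = 0.7692
P_2 = 1/(1+e^{-3.7080}) = 0.9761
L = (1−P_1) × P_2 = 0.2308 × 0.9761 = 0.22524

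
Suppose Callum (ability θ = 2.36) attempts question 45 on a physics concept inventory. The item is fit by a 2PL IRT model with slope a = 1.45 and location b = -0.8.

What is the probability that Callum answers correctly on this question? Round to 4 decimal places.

P(θ) = 1 / (1 + exp(−a(θ − b)))
Exponent: 1.45 × (2.36 − (-0.8)) = 4.5820
1/(1 + e^{-4.5820}) = 0.9899

0.9899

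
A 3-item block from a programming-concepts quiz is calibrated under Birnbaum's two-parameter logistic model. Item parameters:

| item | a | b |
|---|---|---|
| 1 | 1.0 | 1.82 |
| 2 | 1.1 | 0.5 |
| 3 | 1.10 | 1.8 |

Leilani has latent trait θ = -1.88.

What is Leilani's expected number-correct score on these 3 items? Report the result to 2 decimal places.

0.11

P(θ) = 1 / (1 + exp(−a(θ − b)))
P_1 = 1/(1+e^{3.7000}) = 0.0241
P_2 = 1/(1+e^{2.6180}) = 0.0680
P_3 = 1/(1+e^{4.0480}) = 0.0172
E[score] = 0.0241 + 0.0680 + 0.0172 = 0.1093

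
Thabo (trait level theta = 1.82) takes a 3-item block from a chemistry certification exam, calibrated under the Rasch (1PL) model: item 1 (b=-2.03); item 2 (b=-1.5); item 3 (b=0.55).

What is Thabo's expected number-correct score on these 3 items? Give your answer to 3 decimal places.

2.725

P(theta) = 1 / (1 + exp(−(theta − b)))
P_1 = 1/(1+e^{-3.8500}) = 0.9792
P_2 = 1/(1+e^{-3.3200}) = 0.9651
P_3 = 1/(1+e^{-1.2700}) = 0.7807
E[score] = 0.9792 + 0.9651 + 0.7807 = 2.7250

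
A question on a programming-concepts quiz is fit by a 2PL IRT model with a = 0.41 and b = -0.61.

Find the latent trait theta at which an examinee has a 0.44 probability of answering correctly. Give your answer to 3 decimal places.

P(theta) = 1 / (1 + exp(−a(theta − b)))
logit = ln(0.4400/0.5600) = -0.2412
theta = b + logit/(a) = -0.61 + (-0.2412)/0.4100 = -1.1982

-1.198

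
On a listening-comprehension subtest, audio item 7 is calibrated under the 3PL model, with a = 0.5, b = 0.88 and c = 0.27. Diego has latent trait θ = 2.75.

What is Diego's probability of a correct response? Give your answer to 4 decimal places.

P(θ) = c + (1 − c) · 1 / (1 + exp(−a(θ − b)))
Exponent: 0.5 × (2.75 − 0.88) = 0.9350
1/(1 + e^{-0.9350}) = 0.7181
P = 0.27 + 0.73 × 0.7181 = 0.7942

0.7942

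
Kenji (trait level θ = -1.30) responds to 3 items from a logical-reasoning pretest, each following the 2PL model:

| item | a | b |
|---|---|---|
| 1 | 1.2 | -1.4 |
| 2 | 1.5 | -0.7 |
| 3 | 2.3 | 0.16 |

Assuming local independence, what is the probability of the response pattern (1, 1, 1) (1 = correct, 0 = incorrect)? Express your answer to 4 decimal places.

0.0052

P(θ) = 1 / (1 + exp(−a(θ − b)))
P_1 = 1/(1+e^{-0.1200}) = 0.5300
P_2 = 1/(1+e^{0.9000}) = 0.2891
P_3 = 1/(1+e^{3.3580}) = 0.0336
L = P_1 × P_2 × P_3 = 0.5300 × 0.2891 × 0.0336 = 0.00515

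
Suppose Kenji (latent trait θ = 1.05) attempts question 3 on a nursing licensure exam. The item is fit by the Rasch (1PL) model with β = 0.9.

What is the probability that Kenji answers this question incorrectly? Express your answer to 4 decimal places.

0.4626

P(θ) = 1 / (1 + exp(−(θ − β)))
Exponent: (1.05 − 0.9) = 0.1500
1/(1 + e^{-0.1500}) = 0.5374
P = 0.5374
P(incorrect) = 1 − 0.5374 = 0.4626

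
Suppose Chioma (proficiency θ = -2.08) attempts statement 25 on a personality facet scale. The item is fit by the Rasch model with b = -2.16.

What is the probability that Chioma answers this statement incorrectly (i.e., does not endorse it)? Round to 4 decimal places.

P(θ) = 1 / (1 + exp(−(θ − b)))
Exponent: (-2.08 − (-2.16)) = 0.0800
1/(1 + e^{-0.0800}) = 0.5200
P = 0.5200
P(incorrect) = 1 − 0.5200 = 0.4800

0.4800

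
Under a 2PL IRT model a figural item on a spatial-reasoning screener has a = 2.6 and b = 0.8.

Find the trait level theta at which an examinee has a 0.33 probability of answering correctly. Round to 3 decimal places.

P(theta) = 1 / (1 + exp(−a(theta − b)))
logit = ln(0.3300/0.6700) = -0.7082
theta = b + logit/(a) = 0.8 + (-0.7082)/2.6000 = 0.5276

0.528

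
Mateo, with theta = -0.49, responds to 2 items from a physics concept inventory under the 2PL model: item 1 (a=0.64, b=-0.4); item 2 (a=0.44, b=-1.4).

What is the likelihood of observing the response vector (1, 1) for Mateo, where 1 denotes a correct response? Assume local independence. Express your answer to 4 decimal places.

0.2908

P(theta) = 1 / (1 + exp(−a(theta − b)))
P_1 = 1/(1+e^{0.0576}) = 0.4856
P_2 = 1/(1+e^{-0.4004}) = 0.5988
L = P_1 × P_2 = 0.4856 × 0.5988 = 0.29077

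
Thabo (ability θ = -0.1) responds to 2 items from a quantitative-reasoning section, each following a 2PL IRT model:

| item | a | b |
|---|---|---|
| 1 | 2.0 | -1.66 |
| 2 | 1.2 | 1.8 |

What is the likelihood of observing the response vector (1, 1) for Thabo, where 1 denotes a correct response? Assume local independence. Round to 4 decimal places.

0.0889

P(θ) = 1 / (1 + exp(−a(θ − b)))
P_1 = 1/(1+e^{-3.1200}) = 0.9577
P_2 = 1/(1+e^{2.2800}) = 0.0928
L = P_1 × P_2 = 0.9577 × 0.0928 = 0.08887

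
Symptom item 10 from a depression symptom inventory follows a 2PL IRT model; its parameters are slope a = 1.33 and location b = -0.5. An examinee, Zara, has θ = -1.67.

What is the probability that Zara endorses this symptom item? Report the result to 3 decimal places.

P(θ) = 1 / (1 + exp(−a(θ − b)))
Exponent: 1.33 × (-1.67 − (-0.5)) = -1.5561
1/(1 + e^{1.5561}) = 0.1742

0.174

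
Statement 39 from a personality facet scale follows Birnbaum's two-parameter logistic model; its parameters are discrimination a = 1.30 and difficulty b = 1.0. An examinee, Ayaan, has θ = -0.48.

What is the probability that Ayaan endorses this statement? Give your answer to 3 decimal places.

0.127

P(θ) = 1 / (1 + exp(−a(θ − b)))
Exponent: 1.30 × (-0.48 − 1.0) = -1.9240
1/(1 + e^{1.9240}) = 0.1274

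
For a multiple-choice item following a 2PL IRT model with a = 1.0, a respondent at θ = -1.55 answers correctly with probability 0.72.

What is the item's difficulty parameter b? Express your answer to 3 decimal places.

-2.494

P(θ) = 1 / (1 + exp(−a(θ − b)))
logit(0.72) = ln(0.72/0.28) = 0.9445
b = θ − logit/(a) = -1.55 − 0.9445/1.0000 = -2.4945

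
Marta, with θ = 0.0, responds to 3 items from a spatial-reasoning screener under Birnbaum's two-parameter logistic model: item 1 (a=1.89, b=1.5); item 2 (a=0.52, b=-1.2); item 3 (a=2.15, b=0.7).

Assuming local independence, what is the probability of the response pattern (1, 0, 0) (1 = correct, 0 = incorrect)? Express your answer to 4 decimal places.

P(θ) = 1 / (1 + exp(−a(θ − b)))
P_1 = 1/(1+e^{2.8350}) = 0.0555
P_2 = 1/(1+e^{-0.6240}) = 0.6511
P_3 = 1/(1+e^{1.5050}) = 0.1817
L = P_1 × (1−P_2) × (1−P_3) = 0.0555 × 0.3489 × 0.8183 = 0.01583

0.0158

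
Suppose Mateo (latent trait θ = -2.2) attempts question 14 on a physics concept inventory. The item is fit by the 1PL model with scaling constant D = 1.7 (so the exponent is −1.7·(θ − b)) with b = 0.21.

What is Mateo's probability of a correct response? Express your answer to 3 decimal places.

P(θ) = 1 / (1 + exp(−D·(θ − b)))
Exponent: 1.7 × (-2.2 − 0.21) = -4.0970
1/(1 + e^{4.0970}) = 0.0164
P = 0.0164

0.016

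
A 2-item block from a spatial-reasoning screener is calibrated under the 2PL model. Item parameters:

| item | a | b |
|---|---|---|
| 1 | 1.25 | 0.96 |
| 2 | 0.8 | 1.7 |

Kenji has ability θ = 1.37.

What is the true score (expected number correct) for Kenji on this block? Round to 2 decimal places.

1.06

P(θ) = 1 / (1 + exp(−a(θ − b)))
P_1 = 1/(1+e^{-0.5125}) = 0.6254
P_2 = 1/(1+e^{0.2640}) = 0.4344
E[score] = 0.6254 + 0.4344 = 1.0598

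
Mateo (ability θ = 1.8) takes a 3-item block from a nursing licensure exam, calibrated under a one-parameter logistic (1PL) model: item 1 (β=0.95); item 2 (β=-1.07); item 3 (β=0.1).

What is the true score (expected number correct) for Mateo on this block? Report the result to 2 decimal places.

2.49

P(θ) = 1 / (1 + exp(−(θ − β)))
P_1 = 1/(1+e^{-0.8500}) = 0.7006
P_2 = 1/(1+e^{-2.8700}) = 0.9463
P_3 = 1/(1+e^{-1.7000}) = 0.8455
E[score] = 0.7006 + 0.9463 + 0.8455 = 2.4924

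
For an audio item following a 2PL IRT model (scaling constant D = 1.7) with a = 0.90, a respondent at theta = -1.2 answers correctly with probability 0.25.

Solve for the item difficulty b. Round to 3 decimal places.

P(theta) = 1 / (1 + exp(−D·a(theta − b)))
logit(0.25) = ln(0.25/0.75) = -1.0986
b = theta − logit/(1.7·a) = -1.2 − (-1.0986)/1.5300 = -0.4820

-0.482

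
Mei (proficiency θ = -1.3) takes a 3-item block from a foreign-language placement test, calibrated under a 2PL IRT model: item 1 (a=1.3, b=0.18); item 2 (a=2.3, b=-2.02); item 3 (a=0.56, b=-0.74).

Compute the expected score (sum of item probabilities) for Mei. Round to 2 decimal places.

P(θ) = 1 / (1 + exp(−a(θ − b)))
P_1 = 1/(1+e^{1.9240}) = 0.1274
P_2 = 1/(1+e^{-1.6560}) = 0.8397
P_3 = 1/(1+e^{0.3136}) = 0.4222
E[score] = 0.1274 + 0.8397 + 0.4222 = 1.3894

1.39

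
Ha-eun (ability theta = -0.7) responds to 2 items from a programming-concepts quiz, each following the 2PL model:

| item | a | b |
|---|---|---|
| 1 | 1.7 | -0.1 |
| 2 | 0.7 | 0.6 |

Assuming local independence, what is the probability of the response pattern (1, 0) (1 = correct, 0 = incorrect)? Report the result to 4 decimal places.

0.1890

P(theta) = 1 / (1 + exp(−a(theta − b)))
P_1 = 1/(1+e^{1.0200}) = 0.2650
P_2 = 1/(1+e^{0.9100}) = 0.2870
L = P_1 × (1−P_2) = 0.2650 × 0.7130 = 0.18896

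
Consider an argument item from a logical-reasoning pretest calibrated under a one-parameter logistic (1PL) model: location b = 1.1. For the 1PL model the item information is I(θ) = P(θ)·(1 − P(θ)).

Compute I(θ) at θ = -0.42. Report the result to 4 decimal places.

P = 1/(1+e^{1.5200}) = 0.1795
P(1−P) = 0.1795 × 0.8205 = 0.1473
I = P(1−P) = 0.14726

0.1473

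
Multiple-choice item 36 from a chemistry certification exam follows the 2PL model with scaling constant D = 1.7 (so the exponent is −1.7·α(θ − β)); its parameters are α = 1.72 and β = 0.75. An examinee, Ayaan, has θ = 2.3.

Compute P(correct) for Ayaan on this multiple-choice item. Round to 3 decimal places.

0.989

P(θ) = 1 / (1 + exp(−D·α(θ − β)))
Exponent: 1.7 × 1.72 × (2.3 − 0.75) = 4.5322
1/(1 + e^{-4.5322}) = 0.9894
P = 0.9894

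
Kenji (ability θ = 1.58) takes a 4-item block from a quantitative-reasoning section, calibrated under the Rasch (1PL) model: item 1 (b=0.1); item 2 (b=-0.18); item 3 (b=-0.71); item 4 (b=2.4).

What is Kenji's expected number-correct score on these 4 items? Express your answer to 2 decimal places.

2.88

P(θ) = 1 / (1 + exp(−(θ − b)))
P_1 = 1/(1+e^{-1.4800}) = 0.8146
P_2 = 1/(1+e^{-1.7600}) = 0.8532
P_3 = 1/(1+e^{-2.2900}) = 0.9080
P_4 = 1/(1+e^{0.8200}) = 0.3058
E[score] = 0.8146 + 0.8532 + 0.9080 + 0.3058 = 2.8816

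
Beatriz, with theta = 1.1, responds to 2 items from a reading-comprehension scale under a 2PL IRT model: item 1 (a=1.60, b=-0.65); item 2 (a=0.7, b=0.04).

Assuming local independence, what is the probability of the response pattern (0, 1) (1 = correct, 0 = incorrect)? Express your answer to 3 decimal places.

P(theta) = 1 / (1 + exp(−a(theta − b)))
P_1 = 1/(1+e^{-2.8000}) = 0.9427
P_2 = 1/(1+e^{-0.7420}) = 0.6774
L = (1−P_1) × P_2 = 0.0573 × 0.6774 = 0.03883

0.039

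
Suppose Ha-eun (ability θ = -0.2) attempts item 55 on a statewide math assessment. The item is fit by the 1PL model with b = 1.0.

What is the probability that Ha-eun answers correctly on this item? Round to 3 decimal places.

P(θ) = 1 / (1 + exp(−(θ − b)))
Exponent: (-0.2 − 1.0) = -1.2000
1/(1 + e^{1.2000}) = 0.2315
P = 0.2315

0.231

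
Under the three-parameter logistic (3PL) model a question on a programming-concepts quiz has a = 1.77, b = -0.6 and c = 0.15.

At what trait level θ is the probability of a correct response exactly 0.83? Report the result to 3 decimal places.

P(θ) = c + (1 − c) · 1 / (1 + exp(−a(θ − b)))
Remove guessing floor: (0.83 − 0.15)/(1 − 0.15) = 0.8000
logit = ln(0.8000/0.2000) = 1.3863
θ = b + logit/(a) = -0.6 + 1.3863/1.7700 = 0.1832

0.183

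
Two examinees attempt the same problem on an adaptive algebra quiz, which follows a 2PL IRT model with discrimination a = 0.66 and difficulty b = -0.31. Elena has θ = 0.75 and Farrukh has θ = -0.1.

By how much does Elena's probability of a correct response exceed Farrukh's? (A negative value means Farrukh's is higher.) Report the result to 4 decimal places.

P(θ) = 1 / (1 + exp(−a(θ − b)))
P(Elena) = 0.6681  [exponent 0.6996]
P(Farrukh) = 0.5346  [exponent 0.1386]
Difference = 0.6681 − 0.5346 = 0.1335

0.1335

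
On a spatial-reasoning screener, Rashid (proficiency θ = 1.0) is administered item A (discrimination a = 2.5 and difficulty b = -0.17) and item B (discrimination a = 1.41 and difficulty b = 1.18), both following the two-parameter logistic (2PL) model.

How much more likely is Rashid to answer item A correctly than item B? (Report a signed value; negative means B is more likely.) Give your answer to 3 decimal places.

0.512

P(θ) = 1 / (1 + exp(−a(θ − b)))
P_A = 0.9491
P_B = 0.4369
P_A − P_B = 0.5122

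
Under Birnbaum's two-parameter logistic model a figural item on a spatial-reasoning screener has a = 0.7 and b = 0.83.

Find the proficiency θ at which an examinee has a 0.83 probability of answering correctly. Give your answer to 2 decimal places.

3.10

P(θ) = 1 / (1 + exp(−a(θ − b)))
logit = ln(0.8300/0.1700) = 1.5856
θ = b + logit/(a) = 0.83 + 1.5856/0.7000 = 3.0952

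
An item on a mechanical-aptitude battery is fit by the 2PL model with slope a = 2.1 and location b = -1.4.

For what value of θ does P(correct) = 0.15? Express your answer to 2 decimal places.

-2.23

P(θ) = 1 / (1 + exp(−a(θ − b)))
logit = ln(0.1500/0.8500) = -1.7346
θ = b + logit/(a) = -1.4 + (-1.7346)/2.1000 = -2.2260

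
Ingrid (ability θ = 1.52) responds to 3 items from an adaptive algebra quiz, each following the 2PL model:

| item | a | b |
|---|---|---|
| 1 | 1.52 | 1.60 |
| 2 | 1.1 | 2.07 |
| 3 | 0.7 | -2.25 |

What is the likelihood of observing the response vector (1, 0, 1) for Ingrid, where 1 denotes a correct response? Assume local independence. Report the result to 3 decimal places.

0.284

P(θ) = 1 / (1 + exp(−a(θ − b)))
P_1 = 1/(1+e^{0.1216}) = 0.4696
P_2 = 1/(1+e^{0.6050}) = 0.3532
P_3 = 1/(1+e^{-2.6390}) = 0.9333
L = P_1 × (1−P_2) × P_3 = 0.4696 × 0.6468 × 0.9333 = 0.28351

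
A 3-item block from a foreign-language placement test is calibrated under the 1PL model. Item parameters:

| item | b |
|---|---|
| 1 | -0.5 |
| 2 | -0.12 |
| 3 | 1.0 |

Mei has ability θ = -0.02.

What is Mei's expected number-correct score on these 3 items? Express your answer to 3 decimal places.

1.408

P(θ) = 1 / (1 + exp(−(θ − b)))
P_1 = 1/(1+e^{-0.4800}) = 0.6177
P_2 = 1/(1+e^{-0.1000}) = 0.5250
P_3 = 1/(1+e^{1.0200}) = 0.2650
E[score] = 0.6177 + 0.5250 + 0.2650 = 1.4078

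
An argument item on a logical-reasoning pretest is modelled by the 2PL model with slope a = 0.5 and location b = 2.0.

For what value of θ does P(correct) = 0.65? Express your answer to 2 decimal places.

P(θ) = 1 / (1 + exp(−a(θ − b)))
logit = ln(0.6500/0.3500) = 0.6190
θ = b + logit/(a) = 2.0 + 0.6190/0.5000 = 3.2381

3.24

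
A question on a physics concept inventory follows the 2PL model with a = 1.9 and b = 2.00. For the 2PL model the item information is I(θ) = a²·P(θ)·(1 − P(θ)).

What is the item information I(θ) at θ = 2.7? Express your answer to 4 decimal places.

0.5971

P = 1/(1+e^{-1.3300}) = 0.7908
P(1−P) = 0.7908 × 0.2092 = 0.1654
I = a² × P(1−P) = 1.9² × 0.1654 = 0.59714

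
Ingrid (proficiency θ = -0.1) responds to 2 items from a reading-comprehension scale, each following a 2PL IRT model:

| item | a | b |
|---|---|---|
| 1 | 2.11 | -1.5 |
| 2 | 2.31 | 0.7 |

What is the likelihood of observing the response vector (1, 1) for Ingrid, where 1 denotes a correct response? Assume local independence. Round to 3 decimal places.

0.129

P(θ) = 1 / (1 + exp(−a(θ − b)))
P_1 = 1/(1+e^{-2.9540}) = 0.9505
P_2 = 1/(1+e^{1.8480}) = 0.1361
L = P_1 × P_2 = 0.9505 × 0.1361 = 0.12936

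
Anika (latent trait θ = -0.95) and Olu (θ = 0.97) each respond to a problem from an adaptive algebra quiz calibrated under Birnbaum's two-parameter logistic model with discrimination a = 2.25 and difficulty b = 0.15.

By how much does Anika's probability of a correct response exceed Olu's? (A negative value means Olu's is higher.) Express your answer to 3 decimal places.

P(θ) = 1 / (1 + exp(−a(θ − b)))
P(Anika) = 0.0776  [exponent -2.4750]
P(Olu) = 0.8635  [exponent 1.8450]
Difference = 0.0776 − 0.8635 = -0.7859

-0.786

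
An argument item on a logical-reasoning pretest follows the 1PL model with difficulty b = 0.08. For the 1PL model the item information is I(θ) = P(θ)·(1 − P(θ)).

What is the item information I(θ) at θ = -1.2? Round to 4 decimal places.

P = 1/(1+e^{1.2800}) = 0.2176
P(1−P) = 0.2176 × 0.7824 = 0.1702
I = P(1−P) = 0.17022

0.1702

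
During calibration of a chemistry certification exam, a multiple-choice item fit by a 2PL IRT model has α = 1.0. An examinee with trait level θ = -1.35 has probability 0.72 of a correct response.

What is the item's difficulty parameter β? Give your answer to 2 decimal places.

-2.29

P(θ) = 1 / (1 + exp(−α(θ − β)))
logit(0.72) = ln(0.72/0.28) = 0.9445
β = θ − logit/(α) = -1.35 − 0.9445/1.0000 = -2.2945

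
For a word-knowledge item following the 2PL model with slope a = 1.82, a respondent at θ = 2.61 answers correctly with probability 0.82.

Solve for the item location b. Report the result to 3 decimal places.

P(θ) = 1 / (1 + exp(−a(θ − b)))
logit(0.82) = ln(0.82/0.18) = 1.5163
b = θ − logit/(a) = 2.61 − 1.5163/1.8200 = 1.7768

1.777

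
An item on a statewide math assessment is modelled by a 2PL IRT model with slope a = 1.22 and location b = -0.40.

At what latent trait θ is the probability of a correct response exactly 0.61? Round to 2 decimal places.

-0.03

P(θ) = 1 / (1 + exp(−a(θ − b)))
logit = ln(0.6100/0.3900) = 0.4473
θ = b + logit/(a) = -0.40 + 0.4473/1.2200 = -0.0334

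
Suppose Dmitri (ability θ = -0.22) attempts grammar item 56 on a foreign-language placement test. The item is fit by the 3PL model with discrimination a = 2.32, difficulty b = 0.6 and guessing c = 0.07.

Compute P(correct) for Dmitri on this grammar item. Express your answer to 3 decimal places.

0.191

P(θ) = c + (1 − c) · 1 / (1 + exp(−a(θ − b)))
Exponent: 2.32 × (-0.22 − 0.6) = -1.9024
1/(1 + e^{1.9024}) = 0.1298
P = 0.07 + 0.93 × 0.1298 = 0.1907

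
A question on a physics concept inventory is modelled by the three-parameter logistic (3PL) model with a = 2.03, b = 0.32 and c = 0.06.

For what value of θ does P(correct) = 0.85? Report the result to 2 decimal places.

P(θ) = c + (1 − c) · 1 / (1 + exp(−a(θ − b)))
Remove guessing floor: (0.85 − 0.06)/(1 − 0.06) = 0.8404
logit = ln(0.8404/0.1596) = 1.6614
θ = b + logit/(a) = 0.32 + 1.6614/2.0300 = 1.1384

1.14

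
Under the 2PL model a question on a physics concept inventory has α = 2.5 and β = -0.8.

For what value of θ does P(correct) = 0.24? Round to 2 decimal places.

-1.26

P(θ) = 1 / (1 + exp(−α(θ − β)))
logit = ln(0.2400/0.7600) = -1.1527
θ = β + logit/(α) = -0.8 + (-1.1527)/2.5000 = -1.2611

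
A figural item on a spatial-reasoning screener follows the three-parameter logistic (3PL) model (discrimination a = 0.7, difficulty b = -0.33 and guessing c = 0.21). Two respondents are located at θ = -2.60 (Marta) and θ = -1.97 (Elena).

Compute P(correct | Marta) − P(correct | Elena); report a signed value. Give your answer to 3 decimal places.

P(θ) = c + (1 − c) · 1 / (1 + exp(−a(θ − b)))
P(Marta) = 0.3439  [exponent -1.5890]
P(Elena) = 0.4003  [exponent -1.1480]
Difference = 0.3439 − 0.4003 = -0.0564

-0.056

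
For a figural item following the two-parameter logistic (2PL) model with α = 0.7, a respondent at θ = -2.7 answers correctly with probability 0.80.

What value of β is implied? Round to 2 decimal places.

P(θ) = 1 / (1 + exp(−α(θ − β)))
logit(0.80) = ln(0.80/0.20) = 1.3863
β = θ − logit/(α) = -2.7 − 1.3863/0.7000 = -4.6804

-4.68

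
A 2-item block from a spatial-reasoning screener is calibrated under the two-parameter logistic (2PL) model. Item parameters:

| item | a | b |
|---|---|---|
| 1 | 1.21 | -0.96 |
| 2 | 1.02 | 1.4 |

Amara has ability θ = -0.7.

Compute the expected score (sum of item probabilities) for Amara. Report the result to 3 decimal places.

0.683

P(θ) = 1 / (1 + exp(−a(θ − b)))
P_1 = 1/(1+e^{-0.3146}) = 0.5780
P_2 = 1/(1+e^{2.1420}) = 0.1051
E[score] = 0.5780 + 0.1051 = 0.6831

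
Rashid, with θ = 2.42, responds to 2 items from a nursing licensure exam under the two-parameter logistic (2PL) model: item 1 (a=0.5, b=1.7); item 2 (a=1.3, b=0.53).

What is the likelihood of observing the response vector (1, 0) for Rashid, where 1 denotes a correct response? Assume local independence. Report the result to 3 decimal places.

0.046

P(θ) = 1 / (1 + exp(−a(θ − b)))
P_1 = 1/(1+e^{-0.3600}) = 0.5890
P_2 = 1/(1+e^{-2.4570}) = 0.9211
L = P_1 × (1−P_2) = 0.5890 × 0.0789 = 0.04649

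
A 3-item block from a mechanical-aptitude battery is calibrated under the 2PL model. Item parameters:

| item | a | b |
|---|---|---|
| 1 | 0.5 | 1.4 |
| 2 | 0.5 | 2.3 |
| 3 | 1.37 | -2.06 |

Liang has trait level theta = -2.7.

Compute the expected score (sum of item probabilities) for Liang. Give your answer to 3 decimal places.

P(theta) = 1 / (1 + exp(−a(theta − b)))
P_1 = 1/(1+e^{2.0500}) = 0.1141
P_2 = 1/(1+e^{2.5000}) = 0.0759
P_3 = 1/(1+e^{0.8768}) = 0.2938
E[score] = 0.1141 + 0.0759 + 0.2938 = 0.4838

0.484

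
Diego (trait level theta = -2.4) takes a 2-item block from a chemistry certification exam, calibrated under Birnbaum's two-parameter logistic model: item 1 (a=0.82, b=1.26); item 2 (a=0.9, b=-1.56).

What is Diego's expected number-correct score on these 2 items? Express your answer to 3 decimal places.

P(theta) = 1 / (1 + exp(−a(theta − b)))
P_1 = 1/(1+e^{3.0012}) = 0.0474
P_2 = 1/(1+e^{0.7560}) = 0.3195
E[score] = 0.0474 + 0.3195 = 0.3669

0.367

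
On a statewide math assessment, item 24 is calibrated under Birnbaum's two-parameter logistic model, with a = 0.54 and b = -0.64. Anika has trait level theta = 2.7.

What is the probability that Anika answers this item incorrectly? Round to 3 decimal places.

0.141

P(theta) = 1 / (1 + exp(−a(theta − b)))
Exponent: 0.54 × (2.7 − (-0.64)) = 1.8036
1/(1 + e^{-1.8036}) = 0.8586
P(incorrect) = 1 − 0.8586 = 0.1414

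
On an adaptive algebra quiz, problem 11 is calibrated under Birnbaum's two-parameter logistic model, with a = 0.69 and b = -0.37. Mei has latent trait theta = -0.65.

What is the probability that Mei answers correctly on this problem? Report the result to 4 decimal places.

0.4518

P(theta) = 1 / (1 + exp(−a(theta − b)))
Exponent: 0.69 × (-0.65 − (-0.37)) = -0.1932
1/(1 + e^{0.1932}) = 0.4518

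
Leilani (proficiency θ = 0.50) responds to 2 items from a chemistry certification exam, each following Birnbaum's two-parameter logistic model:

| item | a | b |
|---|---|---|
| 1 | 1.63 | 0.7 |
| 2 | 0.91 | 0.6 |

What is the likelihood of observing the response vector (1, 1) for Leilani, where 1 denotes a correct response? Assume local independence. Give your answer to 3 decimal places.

0.200

P(θ) = 1 / (1 + exp(−a(θ − b)))
P_1 = 1/(1+e^{0.3260}) = 0.4192
P_2 = 1/(1+e^{0.0910}) = 0.4773
L = P_1 × P_2 = 0.4192 × 0.4773 = 0.20008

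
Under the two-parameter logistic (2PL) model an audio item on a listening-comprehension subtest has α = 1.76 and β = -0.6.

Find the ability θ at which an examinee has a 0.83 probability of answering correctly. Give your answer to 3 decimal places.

0.301

P(θ) = 1 / (1 + exp(−α(θ − β)))
logit = ln(0.8300/0.1700) = 1.5856
θ = β + logit/(α) = -0.6 + 1.5856/1.7600 = 0.3009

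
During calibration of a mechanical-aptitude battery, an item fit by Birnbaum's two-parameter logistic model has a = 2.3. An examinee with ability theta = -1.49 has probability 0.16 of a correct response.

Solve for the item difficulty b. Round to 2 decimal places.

P(theta) = 1 / (1 + exp(−a(theta − b)))
logit(0.16) = ln(0.16/0.84) = -1.6582
b = theta − logit/(a) = -1.49 − (-1.6582)/2.3000 = -0.7690

-0.77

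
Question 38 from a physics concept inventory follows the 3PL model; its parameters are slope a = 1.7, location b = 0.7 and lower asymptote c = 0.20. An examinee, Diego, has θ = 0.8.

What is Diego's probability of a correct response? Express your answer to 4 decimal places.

0.6339

P(θ) = c + (1 − c) · 1 / (1 + exp(−a(θ − b)))
Exponent: 1.7 × (0.8 − 0.7) = 0.1700
1/(1 + e^{-0.1700}) = 0.5424
P = 0.20 + 0.80 × 0.5424 = 0.6339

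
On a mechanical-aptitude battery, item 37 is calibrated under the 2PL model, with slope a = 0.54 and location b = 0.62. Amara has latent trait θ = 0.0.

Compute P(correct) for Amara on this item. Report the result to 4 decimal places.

0.4171

P(θ) = 1 / (1 + exp(−a(θ − b)))
Exponent: 0.54 × (0.0 − 0.62) = -0.3348
1/(1 + e^{0.3348}) = 0.4171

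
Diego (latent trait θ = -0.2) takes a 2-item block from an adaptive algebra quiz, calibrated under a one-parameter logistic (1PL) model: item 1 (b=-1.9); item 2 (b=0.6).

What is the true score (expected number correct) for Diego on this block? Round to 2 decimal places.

P(θ) = 1 / (1 + exp(−(θ − b)))
P_1 = 1/(1+e^{-1.7000}) = 0.8455
P_2 = 1/(1+e^{0.8000}) = 0.3100
E[score] = 0.8455 + 0.3100 = 1.1556

1.16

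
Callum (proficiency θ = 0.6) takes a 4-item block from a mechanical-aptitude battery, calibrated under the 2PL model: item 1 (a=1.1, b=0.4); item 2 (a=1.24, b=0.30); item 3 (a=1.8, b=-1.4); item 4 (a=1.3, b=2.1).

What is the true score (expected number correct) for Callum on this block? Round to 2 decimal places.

2.24

P(θ) = 1 / (1 + exp(−a(θ − b)))
P_1 = 1/(1+e^{-0.2200}) = 0.5548
P_2 = 1/(1+e^{-0.3720}) = 0.5919
P_3 = 1/(1+e^{-3.6000}) = 0.9734
P_4 = 1/(1+e^{1.9500}) = 0.1246
E[score] = 0.5548 + 0.5919 + 0.9734 + 0.1246 = 2.2447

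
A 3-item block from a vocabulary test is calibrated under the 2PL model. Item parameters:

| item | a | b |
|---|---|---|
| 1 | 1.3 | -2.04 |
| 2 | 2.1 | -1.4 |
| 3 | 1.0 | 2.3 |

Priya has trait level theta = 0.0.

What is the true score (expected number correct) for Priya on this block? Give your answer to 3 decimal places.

1.975

P(theta) = 1 / (1 + exp(−a(theta − b)))
P_1 = 1/(1+e^{-2.6520}) = 0.9341
P_2 = 1/(1+e^{-2.9400}) = 0.9498
P_3 = 1/(1+e^{2.3000}) = 0.0911
E[score] = 0.9341 + 0.9498 + 0.0911 = 1.9750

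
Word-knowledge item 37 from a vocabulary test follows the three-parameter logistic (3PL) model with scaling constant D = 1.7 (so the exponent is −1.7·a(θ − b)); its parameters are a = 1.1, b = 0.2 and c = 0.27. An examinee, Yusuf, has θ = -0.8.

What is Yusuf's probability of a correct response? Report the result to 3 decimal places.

0.367

P(θ) = c + (1 − c) · 1 / (1 + exp(−D·a(θ − b)))
Exponent: 1.7 × 1.1 × (-0.8 − 0.2) = -1.8700
1/(1 + e^{1.8700}) = 0.1335
P = 0.27 + 0.73 × 0.1335 = 0.3675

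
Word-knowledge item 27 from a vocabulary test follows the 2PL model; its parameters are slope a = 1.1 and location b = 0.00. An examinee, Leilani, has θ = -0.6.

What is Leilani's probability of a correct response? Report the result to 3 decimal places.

0.341

P(θ) = 1 / (1 + exp(−a(θ − b)))
Exponent: 1.1 × (-0.6 − 0.00) = -0.6600
1/(1 + e^{0.6600}) = 0.3407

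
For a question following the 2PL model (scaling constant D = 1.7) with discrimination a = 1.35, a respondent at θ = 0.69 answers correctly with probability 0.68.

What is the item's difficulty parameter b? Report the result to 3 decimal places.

P(θ) = 1 / (1 + exp(−D·a(θ − b)))
logit(0.68) = ln(0.68/0.32) = 0.7538
b = θ − logit/(1.7·a) = 0.69 − 0.7538/2.2950 = 0.3616

0.362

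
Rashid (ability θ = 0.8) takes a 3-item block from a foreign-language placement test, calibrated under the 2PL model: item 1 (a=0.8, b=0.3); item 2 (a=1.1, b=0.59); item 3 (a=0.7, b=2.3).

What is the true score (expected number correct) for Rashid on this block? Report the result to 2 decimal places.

P(θ) = 1 / (1 + exp(−a(θ − b)))
P_1 = 1/(1+e^{-0.4000}) = 0.5987
P_2 = 1/(1+e^{-0.2310}) = 0.5575
P_3 = 1/(1+e^{1.0500}) = 0.2592
E[score] = 0.5987 + 0.5575 + 0.2592 = 1.4154

1.42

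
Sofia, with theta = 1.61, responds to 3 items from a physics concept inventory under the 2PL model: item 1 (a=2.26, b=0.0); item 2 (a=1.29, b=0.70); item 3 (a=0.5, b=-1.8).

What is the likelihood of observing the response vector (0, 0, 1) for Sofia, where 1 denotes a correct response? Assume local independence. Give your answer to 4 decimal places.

0.0051

P(theta) = 1 / (1 + exp(−a(theta − b)))
P_1 = 1/(1+e^{-3.6386}) = 0.9744
P_2 = 1/(1+e^{-1.1739}) = 0.7638
P_3 = 1/(1+e^{-1.7050}) = 0.8462
L = (1−P_1) × (1−P_2) × P_3 = 0.0256 × 0.2362 × 0.8462 = 0.00512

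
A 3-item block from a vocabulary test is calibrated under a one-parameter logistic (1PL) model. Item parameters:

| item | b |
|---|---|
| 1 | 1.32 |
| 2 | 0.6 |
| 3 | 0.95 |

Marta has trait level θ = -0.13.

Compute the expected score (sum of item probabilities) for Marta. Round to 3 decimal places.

P(θ) = 1 / (1 + exp(−(θ − b)))
P_1 = 1/(1+e^{1.4500}) = 0.1900
P_2 = 1/(1+e^{0.7300}) = 0.3252
P_3 = 1/(1+e^{1.0800}) = 0.2535
E[score] = 0.1900 + 0.3252 + 0.2535 = 0.7687

0.769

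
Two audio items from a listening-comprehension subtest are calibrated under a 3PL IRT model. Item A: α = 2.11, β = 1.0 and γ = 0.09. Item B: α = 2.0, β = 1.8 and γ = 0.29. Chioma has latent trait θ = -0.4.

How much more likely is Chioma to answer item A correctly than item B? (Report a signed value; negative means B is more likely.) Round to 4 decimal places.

-0.1635

P(θ) = γ + (1 − γ) · 1 / (1 + exp(−α(θ − β)))
P_A = 0.1351
P_B = 0.2986
P_A − P_B = -0.1635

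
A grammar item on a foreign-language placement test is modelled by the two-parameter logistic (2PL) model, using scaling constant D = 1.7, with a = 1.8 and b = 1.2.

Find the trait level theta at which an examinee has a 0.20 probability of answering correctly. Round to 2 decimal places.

0.75

P(theta) = 1 / (1 + exp(−D·a(theta − b)))
logit = ln(0.2000/0.8000) = -1.3863
theta = b + logit/(1.7·a) = 1.2 + (-1.3863)/3.0600 = 0.7470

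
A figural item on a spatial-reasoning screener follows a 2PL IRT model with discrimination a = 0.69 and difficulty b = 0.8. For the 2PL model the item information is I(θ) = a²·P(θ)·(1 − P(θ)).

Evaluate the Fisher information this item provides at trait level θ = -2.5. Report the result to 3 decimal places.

P = 1/(1+e^{2.2770}) = 0.0930
P(1−P) = 0.0930 × 0.9070 = 0.0844
I = a² × P(1−P) = 0.69² × 0.0844 = 0.04018

0.040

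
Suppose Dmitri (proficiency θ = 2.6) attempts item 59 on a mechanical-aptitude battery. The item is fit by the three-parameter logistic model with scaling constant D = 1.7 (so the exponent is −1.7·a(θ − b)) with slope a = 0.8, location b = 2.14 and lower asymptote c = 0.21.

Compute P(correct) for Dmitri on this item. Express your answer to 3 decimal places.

P(θ) = c + (1 − c) · 1 / (1 + exp(−D·a(θ − b)))
Exponent: 1.7 × 0.8 × (2.6 − 2.14) = 0.6256
1/(1 + e^{-0.6256}) = 0.6515
P = 0.21 + 0.79 × 0.6515 = 0.7247

0.725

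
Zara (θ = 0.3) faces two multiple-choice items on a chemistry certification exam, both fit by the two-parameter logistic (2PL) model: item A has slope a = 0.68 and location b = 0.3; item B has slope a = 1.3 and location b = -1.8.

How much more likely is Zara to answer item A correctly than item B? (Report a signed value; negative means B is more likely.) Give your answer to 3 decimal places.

-0.439

P(θ) = 1 / (1 + exp(−a(θ − b)))
P_A = 0.5000
P_B = 0.9388
P_A − P_B = -0.4388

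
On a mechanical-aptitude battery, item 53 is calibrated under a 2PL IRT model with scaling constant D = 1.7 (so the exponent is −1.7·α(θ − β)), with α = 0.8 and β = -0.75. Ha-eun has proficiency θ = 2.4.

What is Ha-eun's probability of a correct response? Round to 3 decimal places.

0.986

P(θ) = 1 / (1 + exp(−D·α(θ − β)))
Exponent: 1.7 × 0.8 × (2.4 − (-0.75)) = 4.2840
1/(1 + e^{-4.2840}) = 0.9864
P = 0.9864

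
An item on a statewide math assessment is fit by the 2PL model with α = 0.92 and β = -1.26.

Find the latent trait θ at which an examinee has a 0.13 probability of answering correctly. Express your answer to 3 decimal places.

-3.326

P(θ) = 1 / (1 + exp(−α(θ − β)))
logit = ln(0.1300/0.8700) = -1.9010
θ = β + logit/(α) = -1.26 + (-1.9010)/0.9200 = -3.3263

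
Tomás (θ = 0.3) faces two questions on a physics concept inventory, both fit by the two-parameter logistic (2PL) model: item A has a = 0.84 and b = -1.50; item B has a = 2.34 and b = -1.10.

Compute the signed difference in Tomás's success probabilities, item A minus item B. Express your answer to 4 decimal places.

P(θ) = 1 / (1 + exp(−a(θ − b)))
P_A = 0.8194
P_B = 0.9636
P_A − P_B = -0.1442

-0.1442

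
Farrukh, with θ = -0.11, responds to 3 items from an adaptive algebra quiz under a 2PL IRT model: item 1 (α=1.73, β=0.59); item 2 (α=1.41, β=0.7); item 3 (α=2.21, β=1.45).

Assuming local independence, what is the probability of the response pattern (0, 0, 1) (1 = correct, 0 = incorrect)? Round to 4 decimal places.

P(θ) = 1 / (1 + exp(−α(θ − β)))
P_1 = 1/(1+e^{1.2110}) = 0.2295
P_2 = 1/(1+e^{1.1421}) = 0.2419
P_3 = 1/(1+e^{3.4476}) = 0.0308
L = (1−P_1) × (1−P_2) × P_3 = 0.7705 × 0.7581 × 0.0308 = 0.01801

0.0180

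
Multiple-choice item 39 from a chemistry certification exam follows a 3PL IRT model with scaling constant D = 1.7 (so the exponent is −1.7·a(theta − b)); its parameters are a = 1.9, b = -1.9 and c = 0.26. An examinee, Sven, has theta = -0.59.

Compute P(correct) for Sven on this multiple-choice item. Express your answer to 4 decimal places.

0.9894

P(theta) = c + (1 − c) · 1 / (1 + exp(−D·a(theta − b)))
Exponent: 1.7 × 1.9 × (-0.59 − (-1.9)) = 4.2313
1/(1 + e^{-4.2313}) = 0.9857
P = 0.26 + 0.74 × 0.9857 = 0.9894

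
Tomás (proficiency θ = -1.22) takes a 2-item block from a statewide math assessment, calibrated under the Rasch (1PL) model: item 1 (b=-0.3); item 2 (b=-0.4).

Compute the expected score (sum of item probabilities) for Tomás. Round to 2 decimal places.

P(θ) = 1 / (1 + exp(−(θ − b)))
P_1 = 1/(1+e^{0.9200}) = 0.2850
P_2 = 1/(1+e^{0.8200}) = 0.3058
E[score] = 0.2850 + 0.3058 = 0.5907

0.59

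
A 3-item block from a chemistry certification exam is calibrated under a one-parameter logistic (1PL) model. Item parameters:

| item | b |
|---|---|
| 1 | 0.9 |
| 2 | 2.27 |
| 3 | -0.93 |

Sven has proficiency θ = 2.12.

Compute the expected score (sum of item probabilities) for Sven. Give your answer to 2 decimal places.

2.19

P(θ) = 1 / (1 + exp(−(θ − b)))
P_1 = 1/(1+e^{-1.2200}) = 0.7721
P_2 = 1/(1+e^{0.1500}) = 0.4626
P_3 = 1/(1+e^{-3.0500}) = 0.9548
E[score] = 0.7721 + 0.4626 + 0.9548 = 2.1894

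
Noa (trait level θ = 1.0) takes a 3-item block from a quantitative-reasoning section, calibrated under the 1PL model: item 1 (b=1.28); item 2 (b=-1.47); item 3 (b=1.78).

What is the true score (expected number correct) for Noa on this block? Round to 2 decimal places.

1.67

P(θ) = 1 / (1 + exp(−(θ − b)))
P_1 = 1/(1+e^{0.2800}) = 0.4305
P_2 = 1/(1+e^{-2.4700}) = 0.9220
P_3 = 1/(1+e^{0.7800}) = 0.3143
E[score] = 0.4305 + 0.9220 + 0.3143 = 1.6668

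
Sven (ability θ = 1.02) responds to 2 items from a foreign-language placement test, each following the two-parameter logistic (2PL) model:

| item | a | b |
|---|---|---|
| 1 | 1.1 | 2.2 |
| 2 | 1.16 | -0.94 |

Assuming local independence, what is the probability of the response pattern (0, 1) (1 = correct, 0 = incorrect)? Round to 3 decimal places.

0.712

P(θ) = 1 / (1 + exp(−a(θ − b)))
P_1 = 1/(1+e^{1.2980}) = 0.2145
P_2 = 1/(1+e^{-2.2736}) = 0.9067
L = (1−P_1) × P_2 = 0.7855 × 0.9067 = 0.71219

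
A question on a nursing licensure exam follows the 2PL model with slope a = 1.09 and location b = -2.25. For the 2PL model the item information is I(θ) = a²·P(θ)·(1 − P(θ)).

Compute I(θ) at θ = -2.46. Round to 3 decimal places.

P = 1/(1+e^{0.2289}) = 0.4430
P(1−P) = 0.4430 × 0.5570 = 0.2468
I = a² × P(1−P) = 1.09² × 0.2468 = 0.29317

0.293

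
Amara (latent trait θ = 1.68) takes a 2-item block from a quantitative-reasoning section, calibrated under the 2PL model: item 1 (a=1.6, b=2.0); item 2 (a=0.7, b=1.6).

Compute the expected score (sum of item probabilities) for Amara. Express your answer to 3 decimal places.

P(θ) = 1 / (1 + exp(−a(θ − b)))
P_1 = 1/(1+e^{0.5120}) = 0.3747
P_2 = 1/(1+e^{-0.0560}) = 0.5140
E[score] = 0.3747 + 0.5140 = 0.8887

0.889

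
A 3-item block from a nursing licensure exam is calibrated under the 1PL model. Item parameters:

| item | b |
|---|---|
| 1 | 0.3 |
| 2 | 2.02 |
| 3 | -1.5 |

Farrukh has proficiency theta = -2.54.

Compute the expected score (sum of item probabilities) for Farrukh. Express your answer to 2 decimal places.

0.33

P(theta) = 1 / (1 + exp(−(theta − b)))
P_1 = 1/(1+e^{2.8400}) = 0.0552
P_2 = 1/(1+e^{4.5600}) = 0.0104
P_3 = 1/(1+e^{1.0400}) = 0.2611
E[score] = 0.0552 + 0.0104 + 0.2611 = 0.3267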